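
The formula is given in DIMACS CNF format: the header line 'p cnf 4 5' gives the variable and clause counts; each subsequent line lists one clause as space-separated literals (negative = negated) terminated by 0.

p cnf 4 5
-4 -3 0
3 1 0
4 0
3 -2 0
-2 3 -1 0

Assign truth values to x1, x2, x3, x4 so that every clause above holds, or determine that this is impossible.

x1=True,  x2=False,  x3=False,  x4=True

From the singleton clause (x4), x4 = True.
From the singleton clause (¬x3), x3 = False.
From the singleton clause (x1), x1 = True.
From the singleton clause (¬x2), x2 = False.
All clauses are satisfied.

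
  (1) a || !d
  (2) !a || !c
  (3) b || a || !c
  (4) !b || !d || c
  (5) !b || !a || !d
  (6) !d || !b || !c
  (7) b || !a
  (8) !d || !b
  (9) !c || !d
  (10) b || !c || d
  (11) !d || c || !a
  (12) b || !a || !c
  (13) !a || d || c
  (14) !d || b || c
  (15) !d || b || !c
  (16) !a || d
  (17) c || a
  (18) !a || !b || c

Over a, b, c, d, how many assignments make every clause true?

1

There are 2^4 = 16 truth assignments over (a, b, c, d).
Check each against the 18 clauses (columns in the order a, b, c, d):
  F F F F  ✗ fails (c || a)
  F F F T  ✗ fails (a || !d)
  F F T F  ✗ fails (b || a || !c)
  F F T T  ✗ fails (a || !d)
  F T F F  ✗ fails (c || a)
  F T F T  ✗ fails (a || !d)
  F T T F  ✓ satisfies all
  F T T T  ✗ fails (a || !d)
  T F F F  ✗ fails (b || !a)
  T F F T  ✗ fails (b || !a)
  T F T F  ✗ fails (!a || !c)
  T F T T  ✗ fails (!a || !c)
  T T F F  ✗ fails (!a || d || c)
  T T F T  ✗ fails (!b || !d || c)
  T T T F  ✗ fails (!a || !c)
  T T T T  ✗ fails (!a || !c)
1 of the 16 rows is a model.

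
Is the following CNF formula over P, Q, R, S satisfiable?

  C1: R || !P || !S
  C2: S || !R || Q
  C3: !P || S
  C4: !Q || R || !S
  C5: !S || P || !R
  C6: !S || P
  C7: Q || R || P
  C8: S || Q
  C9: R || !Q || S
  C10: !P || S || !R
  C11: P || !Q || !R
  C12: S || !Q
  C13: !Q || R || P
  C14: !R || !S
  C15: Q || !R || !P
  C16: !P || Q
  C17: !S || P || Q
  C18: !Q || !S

No

Branch on P: set P = false.
From the singleton clause (!S), S = false.
From the singleton clause (Q), Q = true.
But (!Q) is also a unit clause — contradiction.
So P must be the other value — set P = true.
From the singleton clause (S), S = true.
From the singleton clause (R), R = true.
But (!R) is also a unit clause — contradiction.
Neither P = true nor P = false works.
No assignment satisfies every clause.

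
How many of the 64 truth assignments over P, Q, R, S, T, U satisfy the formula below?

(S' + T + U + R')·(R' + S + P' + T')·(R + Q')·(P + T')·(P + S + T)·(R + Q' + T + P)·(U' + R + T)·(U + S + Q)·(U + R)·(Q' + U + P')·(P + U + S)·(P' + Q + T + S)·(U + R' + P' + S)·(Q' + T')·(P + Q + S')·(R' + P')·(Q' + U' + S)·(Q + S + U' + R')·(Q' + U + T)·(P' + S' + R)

There are 2^6 = 64 truth assignments over (P, Q, R, S, T, U).
Split on P. With P = 1, the clauses containing P are satisfied and P' drops from the rest; 1 of the 2^5 = 32 assignments to the other variables satisfy what remains.
With P = 0, by the same count on the reduced clause set, 1 assignment works.
(One model: P=F, Q=T, R=T, S=T, T=F, U=T.)
Total: 1 + 1 = 2.

2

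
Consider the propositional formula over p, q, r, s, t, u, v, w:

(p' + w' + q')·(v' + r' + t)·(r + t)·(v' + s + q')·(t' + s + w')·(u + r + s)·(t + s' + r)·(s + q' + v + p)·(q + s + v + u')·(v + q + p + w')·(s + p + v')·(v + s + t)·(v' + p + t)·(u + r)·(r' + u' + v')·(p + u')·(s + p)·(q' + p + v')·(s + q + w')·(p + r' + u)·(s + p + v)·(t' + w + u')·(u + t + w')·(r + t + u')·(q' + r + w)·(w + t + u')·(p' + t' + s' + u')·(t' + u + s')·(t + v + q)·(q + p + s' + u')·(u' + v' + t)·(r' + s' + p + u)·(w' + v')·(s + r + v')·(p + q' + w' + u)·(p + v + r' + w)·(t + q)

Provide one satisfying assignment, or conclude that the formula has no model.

p: 1,  q: 0,  r: 1,  s: 0,  t: 1,  u: 0,  v: 0,  w: 0

Case r = 1:
Case v = 0:
Case s = 0:
(t) alone gives t = 1.
(w') alone gives w = 0.
(p) alone gives p = 1.
(u') alone gives u = 0.
No clause remains; q is free.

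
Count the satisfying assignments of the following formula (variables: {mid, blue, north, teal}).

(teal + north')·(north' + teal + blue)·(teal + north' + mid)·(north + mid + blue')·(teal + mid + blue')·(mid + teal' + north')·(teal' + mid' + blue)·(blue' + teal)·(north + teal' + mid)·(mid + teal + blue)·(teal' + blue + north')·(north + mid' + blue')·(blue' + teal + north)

There are 2^4 = 16 truth assignments over (mid, blue, north, teal).
Check each against the 13 clauses (columns in the order mid, blue, north, teal):
  F F F F  ✗ fails (mid + teal + blue)
  F F F T  ✗ fails (north + teal' + mid)
  F F T F  ✗ fails (teal + north')
  F F T T  ✗ fails (mid + teal' + north')
  F T F F  ✗ fails (north + mid + blue')
  F T F T  ✗ fails (north + mid + blue')
  F T T F  ✗ fails (teal + north')
  F T T T  ✗ fails (mid + teal' + north')
  T F F F  ✓ satisfies all
  T F F T  ✗ fails (teal' + mid' + blue)
  T F T F  ✗ fails (teal + north')
  T F T T  ✗ fails (teal' + mid' + blue)
  T T F F  ✗ fails (blue' + teal)
  T T F T  ✗ fails (north + mid' + blue')
  T T T F  ✗ fails (teal + north')
  T T T T  ✓ satisfies all
2 of the 16 rows are models.

2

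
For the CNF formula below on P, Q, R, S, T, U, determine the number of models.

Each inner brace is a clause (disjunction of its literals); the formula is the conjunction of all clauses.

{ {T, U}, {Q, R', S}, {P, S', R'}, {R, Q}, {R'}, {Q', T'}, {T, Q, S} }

4

There are 2^6 = 64 truth assignments over (P, Q, R, S, T, U).
Split on P. With P = 1, the clauses containing P are satisfied and P' drops from the rest; 2 of the 2^5 = 32 assignments to the other variables satisfy what remains.
With P = 0, by the same count on the reduced clause set, 2 assignments work.
(One model: P=F, Q=T, R=F, S=F, T=F, U=T.)
Total: 2 + 2 = 4.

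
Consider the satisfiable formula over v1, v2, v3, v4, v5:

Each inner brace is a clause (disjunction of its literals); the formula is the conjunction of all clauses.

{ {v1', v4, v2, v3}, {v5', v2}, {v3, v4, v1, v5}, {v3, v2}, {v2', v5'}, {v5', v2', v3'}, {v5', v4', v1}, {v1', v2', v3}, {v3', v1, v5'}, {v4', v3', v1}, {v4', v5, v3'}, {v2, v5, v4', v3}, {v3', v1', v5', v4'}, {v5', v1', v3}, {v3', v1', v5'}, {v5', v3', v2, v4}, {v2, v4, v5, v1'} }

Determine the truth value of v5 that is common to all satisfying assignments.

Suppose v5 = 1.
(v2) alone gives v2 = 1.
But (v2') is also a unit clause — contradiction.
So every satisfying assignment has v5 = False.

False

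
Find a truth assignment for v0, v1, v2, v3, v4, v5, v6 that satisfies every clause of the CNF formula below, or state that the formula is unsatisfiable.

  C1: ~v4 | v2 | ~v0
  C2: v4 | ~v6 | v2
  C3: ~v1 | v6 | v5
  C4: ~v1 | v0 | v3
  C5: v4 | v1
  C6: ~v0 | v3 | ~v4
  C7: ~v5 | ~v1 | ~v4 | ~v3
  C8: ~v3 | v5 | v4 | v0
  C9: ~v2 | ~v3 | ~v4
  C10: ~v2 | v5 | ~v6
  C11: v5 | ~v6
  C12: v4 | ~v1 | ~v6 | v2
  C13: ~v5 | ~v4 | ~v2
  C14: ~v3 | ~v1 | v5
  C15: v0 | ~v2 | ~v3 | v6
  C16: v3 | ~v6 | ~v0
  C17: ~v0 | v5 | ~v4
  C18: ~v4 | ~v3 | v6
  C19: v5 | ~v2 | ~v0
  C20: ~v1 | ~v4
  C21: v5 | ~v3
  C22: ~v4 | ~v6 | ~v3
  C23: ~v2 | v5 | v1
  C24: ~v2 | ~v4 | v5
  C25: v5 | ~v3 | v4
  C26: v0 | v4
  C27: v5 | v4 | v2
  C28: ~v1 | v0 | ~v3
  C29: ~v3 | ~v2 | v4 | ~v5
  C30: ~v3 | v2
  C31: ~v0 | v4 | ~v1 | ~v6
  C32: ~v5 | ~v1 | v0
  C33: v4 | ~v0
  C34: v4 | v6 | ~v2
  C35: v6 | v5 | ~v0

Branch on v4: set v4 = 1.
From the singleton clause (~v1), v1 = 0.
Branch on v2: set v2 = 0.
From the singleton clause (~v0), v0 = 0.
From the singleton clause (~v3), v3 = 0.
Branch on v5: set v5 = 1.
Every clause is now satisfied; v6 is unconstrained.

v0 ↦ 0,  v1 ↦ 0,  v2 ↦ 0,  v3 ↦ 0,  v4 ↦ 1,  v5 ↦ 1,  v6 ↦ 1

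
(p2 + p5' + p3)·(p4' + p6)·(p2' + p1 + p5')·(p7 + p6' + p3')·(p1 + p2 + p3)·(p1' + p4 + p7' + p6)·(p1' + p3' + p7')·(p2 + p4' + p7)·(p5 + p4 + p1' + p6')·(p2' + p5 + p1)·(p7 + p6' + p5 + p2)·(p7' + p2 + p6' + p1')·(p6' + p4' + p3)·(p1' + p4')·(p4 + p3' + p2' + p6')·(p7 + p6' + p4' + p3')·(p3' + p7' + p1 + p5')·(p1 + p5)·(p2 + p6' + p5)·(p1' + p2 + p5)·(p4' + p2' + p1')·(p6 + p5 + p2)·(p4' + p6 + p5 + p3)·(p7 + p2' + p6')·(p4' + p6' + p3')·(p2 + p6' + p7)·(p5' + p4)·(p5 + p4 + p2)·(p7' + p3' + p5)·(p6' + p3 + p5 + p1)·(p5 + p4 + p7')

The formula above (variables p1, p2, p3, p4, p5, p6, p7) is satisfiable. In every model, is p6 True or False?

False

Suppose p6 = 1.
Branch on p7: set p7 = 1.
Branch on p1: set p1 = 0.
Unit clause (p5) forces p5 = 1.
Unit clause (p2') forces p2 = 0.
Unit clause (p3) forces p3 = 1.
But (p3') is also a unit clause — contradiction.
So p1 must be the other value — set p1 = 1.
Unit clause (p3') forces p3 = 0.
Unit clause (p2) forces p2 = 1.
Unit clause (p4') forces p4 = 0.
Unit clause (p5) forces p5 = 1.
But (p5') is also a unit clause — contradiction.
Either choice for p1 ends in contradiction.
So p7 must be the other value — set p7 = 0.
Unit clause (p3') forces p3 = 0.
Unit clause (p4') forces p4 = 0.
Unit clause (p2') forces p2 = 0.
But (p2) is also a unit clause — contradiction.
Either choice for p7 ends in contradiction.
So every satisfying assignment has p6 = False.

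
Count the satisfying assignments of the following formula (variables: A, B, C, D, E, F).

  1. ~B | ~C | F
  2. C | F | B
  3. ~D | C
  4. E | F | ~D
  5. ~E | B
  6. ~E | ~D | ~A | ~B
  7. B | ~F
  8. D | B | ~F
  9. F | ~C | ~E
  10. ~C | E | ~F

There are 2^6 = 64 truth assignments over (A, B, C, D, E, F).
Split on C. With C = 1, the clauses containing C are satisfied and ~C drops from the rest; 5 of the 2^5 = 32 assignments to the other variables satisfy what remains.
With C = 0, by the same count on the reduced clause set, 8 assignments work.
Total: 5 + 8 = 13.

13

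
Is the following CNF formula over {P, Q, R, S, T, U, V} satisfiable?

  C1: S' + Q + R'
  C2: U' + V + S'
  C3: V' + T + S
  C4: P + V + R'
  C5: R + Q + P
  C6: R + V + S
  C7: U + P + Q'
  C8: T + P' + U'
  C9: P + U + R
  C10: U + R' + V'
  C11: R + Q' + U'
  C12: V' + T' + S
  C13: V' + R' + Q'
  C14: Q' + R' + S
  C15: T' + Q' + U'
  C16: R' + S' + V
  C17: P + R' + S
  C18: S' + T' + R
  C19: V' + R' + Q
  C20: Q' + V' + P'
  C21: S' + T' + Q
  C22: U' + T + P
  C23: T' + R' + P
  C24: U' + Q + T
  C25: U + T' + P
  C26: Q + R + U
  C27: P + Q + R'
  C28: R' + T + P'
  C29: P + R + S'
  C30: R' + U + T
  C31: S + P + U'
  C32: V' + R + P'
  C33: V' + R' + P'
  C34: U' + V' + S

Suppose S = 0.
Suppose V = 0.
Unit clause (R) forces R = 1.
Unit clause (P) forces P = 1.
Unit clause (Q') forces Q = 0.
Unit clause (T) forces T = 1.
Every clause is now satisfied; U is unconstrained.
A satisfying assignment: P=1, Q=0, R=1, S=0, T=1, U=0, V=0.

Satisfiable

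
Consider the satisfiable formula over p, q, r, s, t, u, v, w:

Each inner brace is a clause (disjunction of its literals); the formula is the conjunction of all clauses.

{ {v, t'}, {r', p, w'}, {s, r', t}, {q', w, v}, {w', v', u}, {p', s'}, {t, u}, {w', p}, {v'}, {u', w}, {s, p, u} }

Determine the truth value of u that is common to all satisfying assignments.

Suppose u = 0.
From the singleton clause (t), t = 1.
From the singleton clause (v), v = 1.
But (v') is also a unit clause — contradiction.
So every satisfying assignment has u = True.

True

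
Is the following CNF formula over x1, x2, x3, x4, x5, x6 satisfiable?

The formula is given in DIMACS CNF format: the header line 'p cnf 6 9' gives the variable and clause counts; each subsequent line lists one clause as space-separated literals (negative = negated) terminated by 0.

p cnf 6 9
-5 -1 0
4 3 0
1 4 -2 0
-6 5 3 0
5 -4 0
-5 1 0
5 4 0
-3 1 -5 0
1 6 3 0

Case x5 = False:
(¬x4) alone gives x4 = False.
That conflicts with the unit clause (x4).
So x5 must be the other value — set x5 = True.
(¬x1) alone gives x1 = False.
That conflicts with the unit clause (x1).
Either choice for x5 ends in contradiction.
No assignment satisfies every clause.

No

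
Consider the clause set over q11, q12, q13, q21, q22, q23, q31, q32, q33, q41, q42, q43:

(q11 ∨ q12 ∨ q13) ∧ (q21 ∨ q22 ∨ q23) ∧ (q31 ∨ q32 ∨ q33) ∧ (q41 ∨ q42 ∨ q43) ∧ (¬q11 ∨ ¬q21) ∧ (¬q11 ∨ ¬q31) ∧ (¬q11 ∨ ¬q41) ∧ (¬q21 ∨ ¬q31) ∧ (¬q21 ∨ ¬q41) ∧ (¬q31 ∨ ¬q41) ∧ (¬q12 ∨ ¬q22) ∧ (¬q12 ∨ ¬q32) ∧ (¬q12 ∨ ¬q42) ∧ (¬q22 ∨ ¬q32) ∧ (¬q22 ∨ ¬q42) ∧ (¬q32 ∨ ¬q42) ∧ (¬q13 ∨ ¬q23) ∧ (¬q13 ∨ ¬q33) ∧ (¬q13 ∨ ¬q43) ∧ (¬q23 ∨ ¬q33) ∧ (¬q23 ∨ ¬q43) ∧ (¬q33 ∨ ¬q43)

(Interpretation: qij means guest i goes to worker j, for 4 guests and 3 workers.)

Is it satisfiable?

No, unsatisfiable

Case q11 = False:
Case q12 = True:
(¬q22) alone gives q22 = False.
(¬q32) alone gives q32 = False.
(¬q42) alone gives q42 = False.
Case q21 = True:
(¬q31) alone gives q31 = False.
(q33) alone gives q33 = True.
(¬q41) alone gives q41 = False.
(q43) alone gives q43 = True.
But (¬q43) is also a unit clause — contradiction.
Backtrack on q21: now try q21 = False.
(q23) alone gives q23 = True.
(¬q13) alone gives q13 = False.
(¬q33) alone gives q33 = False.
(q31) alone gives q31 = True.
(¬q41) alone gives q41 = False.
(q43) alone gives q43 = True.
But (¬q43) is also a unit clause — contradiction.
Either choice for q21 ends in contradiction.
Backtrack on q12: now try q12 = False.
(q13) alone gives q13 = True.
(¬q23) alone gives q23 = False.
(¬q33) alone gives q33 = False.
(¬q43) alone gives q43 = False.
Case q21 = True:
(¬q31) alone gives q31 = False.
(q32) alone gives q32 = True.
(¬q41) alone gives q41 = False.
(q42) alone gives q42 = True.
But (¬q42) is also a unit clause — contradiction.
Backtrack on q21: now try q21 = False.
(q22) alone gives q22 = True.
(¬q32) alone gives q32 = False.
(q31) alone gives q31 = True.
(¬q41) alone gives q41 = False.
(q42) alone gives q42 = True.
But (¬q42) is also a unit clause — contradiction.
Either choice for q21 ends in contradiction.
Either choice for q12 ends in contradiction.
Backtrack on q11: now try q11 = True.
(¬q21) alone gives q21 = False.
(¬q31) alone gives q31 = False.
(¬q41) alone gives q41 = False.
Case q22 = True:
(¬q12) alone gives q12 = False.
(¬q32) alone gives q32 = False.
(q33) alone gives q33 = True.
(¬q42) alone gives q42 = False.
(q43) alone gives q43 = True.
But (¬q43) is also a unit clause — contradiction.
Backtrack on q22: now try q22 = False.
(q23) alone gives q23 = True.
(¬q13) alone gives q13 = False.
(¬q33) alone gives q33 = False.
(q32) alone gives q32 = True.
(¬q12) alone gives q12 = False.
(¬q42) alone gives q42 = False.
(q43) alone gives q43 = True.
But (¬q43) is also a unit clause — contradiction.
Either choice for q22 ends in contradiction.
Either choice for q11 ends in contradiction.
No assignment satisfies every clause.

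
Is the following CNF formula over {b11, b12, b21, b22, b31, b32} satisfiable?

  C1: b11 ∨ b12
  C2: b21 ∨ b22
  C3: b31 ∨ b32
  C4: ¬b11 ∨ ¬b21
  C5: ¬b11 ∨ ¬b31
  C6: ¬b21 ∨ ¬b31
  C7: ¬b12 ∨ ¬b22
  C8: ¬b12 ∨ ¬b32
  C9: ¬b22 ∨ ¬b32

No, unsatisfiable

Try b11 = True.
Unit clause (¬b21) forces b21 = False.
Unit clause (b22) forces b22 = True.
Unit clause (¬b31) forces b31 = False.
Unit clause (b32) forces b32 = True.
Now (¬b32) is unsatisfied and unit — conflict.
Backtrack on b11: now try b11 = False.
Unit clause (b12) forces b12 = True.
Unit clause (¬b22) forces b22 = False.
Unit clause (b21) forces b21 = True.
Unit clause (¬b31) forces b31 = False.
Unit clause (b32) forces b32 = True.
Now (¬b32) is unsatisfied and unit — conflict.
Both values of b11 lead to a conflict.
No assignment satisfies every clause.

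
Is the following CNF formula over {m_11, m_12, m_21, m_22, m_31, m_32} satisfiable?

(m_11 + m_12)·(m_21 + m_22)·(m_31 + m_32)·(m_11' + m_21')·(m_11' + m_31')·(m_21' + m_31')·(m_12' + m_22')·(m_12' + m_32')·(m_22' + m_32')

No, unsatisfiable

Try m_11 = 1.
From the singleton clause (m_21'), m_21 = 0.
From the singleton clause (m_22), m_22 = 1.
From the singleton clause (m_31'), m_31 = 0.
From the singleton clause (m_32), m_32 = 1.
Now (m_32') is unsatisfied and unit — conflict.
So m_11 must be the other value — set m_11 = 0.
From the singleton clause (m_12), m_12 = 1.
From the singleton clause (m_22'), m_22 = 0.
From the singleton clause (m_21), m_21 = 1.
From the singleton clause (m_31'), m_31 = 0.
From the singleton clause (m_32), m_32 = 1.
Now (m_32') is unsatisfied and unit — conflict.
Either choice for m_11 ends in contradiction.
No assignment satisfies every clause.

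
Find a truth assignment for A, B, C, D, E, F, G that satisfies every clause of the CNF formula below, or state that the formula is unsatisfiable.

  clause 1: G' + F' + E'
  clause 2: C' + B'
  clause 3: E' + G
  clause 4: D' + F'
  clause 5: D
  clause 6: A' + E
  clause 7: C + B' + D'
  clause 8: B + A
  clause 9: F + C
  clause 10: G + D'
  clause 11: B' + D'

From the singleton clause (D), D = 1.
From the singleton clause (F'), F = 0.
From the singleton clause (C), C = 1.
From the singleton clause (B'), B = 0.
From the singleton clause (A), A = 1.
From the singleton clause (E), E = 1.
From the singleton clause (G), G = 1.
This assignment satisfies each clause.

A: 1,  B: 0,  C: 1,  D: 1,  E: 1,  F: 0,  G: 1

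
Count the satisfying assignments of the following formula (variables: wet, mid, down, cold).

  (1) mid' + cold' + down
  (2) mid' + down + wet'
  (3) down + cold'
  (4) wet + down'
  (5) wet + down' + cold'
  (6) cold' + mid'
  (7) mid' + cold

There are 2^4 = 16 truth assignments over (wet, mid, down, cold).
Check each against the 7 clauses (columns in the order wet, mid, down, cold):
  F F F F  ✓ satisfies all
  F F F T  ✗ fails (down + cold')
  F F T F  ✗ fails (wet + down')
  F F T T  ✗ fails (wet + down')
  F T F F  ✗ fails (mid' + cold)
  F T F T  ✗ fails (mid' + cold' + down)
  F T T F  ✗ fails (wet + down')
  F T T T  ✗ fails (wet + down')
  T F F F  ✓ satisfies all
  T F F T  ✗ fails (down + cold')
  T F T F  ✓ satisfies all
  T F T T  ✓ satisfies all
  T T F F  ✗ fails (mid' + down + wet')
  T T F T  ✗ fails (mid' + cold' + down)
  T T T F  ✗ fails (mid' + cold)
  T T T T  ✗ fails (cold' + mid')
4 of the 16 rows are models.

4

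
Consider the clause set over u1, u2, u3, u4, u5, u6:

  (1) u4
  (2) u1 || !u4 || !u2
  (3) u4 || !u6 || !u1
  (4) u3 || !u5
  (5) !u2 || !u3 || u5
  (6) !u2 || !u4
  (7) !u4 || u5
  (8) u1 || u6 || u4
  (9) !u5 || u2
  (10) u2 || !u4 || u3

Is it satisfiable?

Unit clause (u4) forces u4 = true.
Unit clause (!u2) forces u2 = false.
Unit clause (u5) forces u5 = true.
But (!u5) is also a unit clause — contradiction.
No assignment satisfies every clause.

No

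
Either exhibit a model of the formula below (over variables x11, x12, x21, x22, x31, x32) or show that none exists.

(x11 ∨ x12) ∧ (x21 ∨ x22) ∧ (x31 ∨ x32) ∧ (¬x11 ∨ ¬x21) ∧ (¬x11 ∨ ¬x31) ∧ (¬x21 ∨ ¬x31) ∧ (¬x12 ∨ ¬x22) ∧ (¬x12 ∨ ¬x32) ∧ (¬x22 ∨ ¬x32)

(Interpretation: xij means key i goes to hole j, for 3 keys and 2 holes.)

Suppose x11 = True.
From the singleton clause (¬x21), x21 = False.
From the singleton clause (x22), x22 = True.
From the singleton clause (¬x31), x31 = False.
From the singleton clause (x32), x32 = True.
But (¬x32) is also a unit clause — contradiction.
Backtrack on x11: now try x11 = False.
From the singleton clause (x12), x12 = True.
From the singleton clause (¬x22), x22 = False.
From the singleton clause (x21), x21 = True.
From the singleton clause (¬x31), x31 = False.
From the singleton clause (x32), x32 = True.
But (¬x32) is also a unit clause — contradiction.
Neither x11 = True nor x11 = False works.

UNSATISFIABLE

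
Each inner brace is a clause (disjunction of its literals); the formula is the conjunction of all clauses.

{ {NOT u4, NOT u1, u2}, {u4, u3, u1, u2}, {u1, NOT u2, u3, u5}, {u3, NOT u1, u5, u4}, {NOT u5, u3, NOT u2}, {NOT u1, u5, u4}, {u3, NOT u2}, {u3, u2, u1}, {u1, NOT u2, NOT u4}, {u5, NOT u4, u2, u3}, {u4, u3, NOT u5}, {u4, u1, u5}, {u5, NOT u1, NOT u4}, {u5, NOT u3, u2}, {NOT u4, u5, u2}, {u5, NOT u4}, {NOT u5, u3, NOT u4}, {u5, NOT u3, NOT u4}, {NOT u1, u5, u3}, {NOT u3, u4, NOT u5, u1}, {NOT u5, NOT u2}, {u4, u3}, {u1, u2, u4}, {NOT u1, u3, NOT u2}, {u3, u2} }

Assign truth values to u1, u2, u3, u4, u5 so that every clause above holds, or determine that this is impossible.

u1=false, u2=false, u3=true, u4=true, u5=true

Suppose u3 = true.
Suppose u5 = true.
Unit clause (NOT u2) forces u2 = false.
Suppose u4 = true.
Unit clause (NOT u1) forces u1 = false.
All clauses are satisfied.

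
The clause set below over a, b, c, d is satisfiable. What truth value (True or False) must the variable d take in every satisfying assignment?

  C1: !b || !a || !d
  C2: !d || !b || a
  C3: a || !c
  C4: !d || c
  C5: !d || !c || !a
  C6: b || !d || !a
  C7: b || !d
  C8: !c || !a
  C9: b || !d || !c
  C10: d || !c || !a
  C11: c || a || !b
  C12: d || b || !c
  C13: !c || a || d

False

Suppose d = true.
The clause (c) is unit, so c = true.
The clause (a) is unit, so a = true.
That conflicts with the unit clause (!a).
So every satisfying assignment has d = False.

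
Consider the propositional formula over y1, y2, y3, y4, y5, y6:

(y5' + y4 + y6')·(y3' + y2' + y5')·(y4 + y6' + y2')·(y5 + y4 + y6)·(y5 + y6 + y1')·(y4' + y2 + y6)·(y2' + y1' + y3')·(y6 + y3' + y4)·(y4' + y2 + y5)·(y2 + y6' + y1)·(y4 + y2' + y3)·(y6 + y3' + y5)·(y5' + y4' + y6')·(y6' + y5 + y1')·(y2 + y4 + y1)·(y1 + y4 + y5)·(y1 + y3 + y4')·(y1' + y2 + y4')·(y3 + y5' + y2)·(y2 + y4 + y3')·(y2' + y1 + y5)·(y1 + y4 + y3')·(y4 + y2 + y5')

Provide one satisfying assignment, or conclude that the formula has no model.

y1=1; y2=1; y3=0; y4=1; y5=1; y6=0

Suppose y5 = 1.
Suppose y4 = 1.
Unit clause (y6') forces y6 = 0.
Unit clause (y2) forces y2 = 1.
Unit clause (y3') forces y3 = 0.
Unit clause (y1) forces y1 = 1.
All clauses are satisfied.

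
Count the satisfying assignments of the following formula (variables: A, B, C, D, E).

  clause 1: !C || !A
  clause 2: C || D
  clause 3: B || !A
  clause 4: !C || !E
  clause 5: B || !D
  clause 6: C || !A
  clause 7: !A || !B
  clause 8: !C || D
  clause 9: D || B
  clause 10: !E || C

2

There are 2^5 = 32 truth assignments over (A, B, C, D, E).
Split on E. With E = true, the clauses containing E are satisfied and !E drops from the rest; 0 of the 2^4 = 16 assignments to the other variables satisfy what remains.
With E = false, by the same count on the reduced clause set, 2 assignments work.
(One model: A=F, B=T, C=F, D=T, E=F.)
Total: 0 + 2 = 2.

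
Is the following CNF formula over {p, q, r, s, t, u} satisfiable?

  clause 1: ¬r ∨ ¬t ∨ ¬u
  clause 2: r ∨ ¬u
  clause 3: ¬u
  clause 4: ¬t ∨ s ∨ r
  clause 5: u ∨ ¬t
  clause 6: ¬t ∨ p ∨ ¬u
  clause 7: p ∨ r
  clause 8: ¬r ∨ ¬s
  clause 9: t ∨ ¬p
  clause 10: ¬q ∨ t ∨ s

(¬u) alone gives u = False.
(¬t) alone gives t = False.
(¬p) alone gives p = False.
(r) alone gives r = True.
(¬s) alone gives s = False.
(¬q) alone gives q = False.
Every clause now holds.
A satisfying assignment: p ↦ False,  q ↦ False,  r ↦ True,  s ↦ False,  t ↦ False,  u ↦ False.

Satisfiable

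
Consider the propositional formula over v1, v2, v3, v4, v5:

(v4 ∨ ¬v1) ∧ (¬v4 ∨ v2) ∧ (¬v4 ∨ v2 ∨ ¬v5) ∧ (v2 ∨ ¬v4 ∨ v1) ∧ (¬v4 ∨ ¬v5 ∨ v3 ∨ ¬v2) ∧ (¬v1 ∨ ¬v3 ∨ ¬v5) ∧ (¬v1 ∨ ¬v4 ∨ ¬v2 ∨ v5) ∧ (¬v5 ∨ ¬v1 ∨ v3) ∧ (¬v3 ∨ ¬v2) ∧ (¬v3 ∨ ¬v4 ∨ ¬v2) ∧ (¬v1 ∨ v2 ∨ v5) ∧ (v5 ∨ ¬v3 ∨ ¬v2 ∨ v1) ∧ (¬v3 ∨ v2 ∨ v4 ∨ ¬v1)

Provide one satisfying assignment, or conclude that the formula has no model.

v1: False,  v2: True,  v3: False,  v4: True,  v5: False

Case v4 = True:
(v2) alone gives v2 = True.
(¬v3) alone gives v3 = False.
(¬v5) alone gives v5 = False.
(¬v1) alone gives v1 = False.
All clauses are satisfied.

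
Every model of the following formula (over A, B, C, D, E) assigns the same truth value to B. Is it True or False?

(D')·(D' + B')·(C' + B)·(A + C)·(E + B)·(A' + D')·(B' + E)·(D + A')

True

Suppose B = 0.
(D') alone gives D = 0.
(C') alone gives C = 0.
(A) alone gives A = 1.
Now (A') is unsatisfied and unit — conflict.
So every satisfying assignment has B = True.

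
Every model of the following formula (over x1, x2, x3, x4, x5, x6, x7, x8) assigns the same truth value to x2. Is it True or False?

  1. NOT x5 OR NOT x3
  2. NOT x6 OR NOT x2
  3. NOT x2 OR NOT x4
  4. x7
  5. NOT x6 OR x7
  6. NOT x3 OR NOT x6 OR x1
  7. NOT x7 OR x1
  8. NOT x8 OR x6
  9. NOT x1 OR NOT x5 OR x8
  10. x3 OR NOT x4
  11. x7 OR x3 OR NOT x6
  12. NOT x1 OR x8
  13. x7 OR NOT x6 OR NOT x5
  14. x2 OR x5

False

Suppose x2 = true.
(NOT x6) alone gives x6 = false.
(NOT x4) alone gives x4 = false.
(x7) alone gives x7 = true.
(x1) alone gives x1 = true.
(NOT x8) alone gives x8 = false.
That conflicts with the unit clause (x8).
So every satisfying assignment has x2 = False.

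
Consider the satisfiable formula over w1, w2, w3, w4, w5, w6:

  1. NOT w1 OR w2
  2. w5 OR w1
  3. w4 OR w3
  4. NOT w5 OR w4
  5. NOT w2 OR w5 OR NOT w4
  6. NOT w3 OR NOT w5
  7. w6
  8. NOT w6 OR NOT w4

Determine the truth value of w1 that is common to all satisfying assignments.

Suppose w1 = false.
(w5) alone gives w5 = true.
(w4) alone gives w4 = true.
(NOT w3) alone gives w3 = false.
(w6) alone gives w6 = true.
Now (NOT w6) is unsatisfied and unit — conflict.
So every satisfying assignment has w1 = True.

True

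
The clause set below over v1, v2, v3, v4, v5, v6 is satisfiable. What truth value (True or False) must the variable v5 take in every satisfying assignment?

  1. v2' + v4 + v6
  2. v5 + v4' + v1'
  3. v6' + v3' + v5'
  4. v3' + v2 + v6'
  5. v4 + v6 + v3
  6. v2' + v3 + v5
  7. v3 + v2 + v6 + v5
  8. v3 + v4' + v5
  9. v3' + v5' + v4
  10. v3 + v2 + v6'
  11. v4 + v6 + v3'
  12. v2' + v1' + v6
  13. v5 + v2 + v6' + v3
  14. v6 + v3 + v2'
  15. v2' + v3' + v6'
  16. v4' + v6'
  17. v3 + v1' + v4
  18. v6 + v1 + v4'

True

Suppose v5 = 0.
Suppose v4 = 0.
Suppose v2 = 0.
Suppose v3 = 0.
Unit clause (v6) forces v6 = 1.
But (v6') is also a unit clause — contradiction.
Backtrack on v3: now try v3 = 1.
Unit clause (v6') forces v6 = 0.
But (v6) is also a unit clause — contradiction.
Both values of v3 lead to a conflict.
Backtrack on v2: now try v2 = 1.
Unit clause (v6) forces v6 = 1.
Unit clause (v3) forces v3 = 1.
But (v3') is also a unit clause — contradiction.
Both values of v2 lead to a conflict.
Backtrack on v4: now try v4 = 1.
Unit clause (v1') forces v1 = 0.
Unit clause (v3) forces v3 = 1.
Unit clause (v6') forces v6 = 0.
But (v6) is also a unit clause — contradiction.
Both values of v4 lead to a conflict.
So every satisfying assignment has v5 = True.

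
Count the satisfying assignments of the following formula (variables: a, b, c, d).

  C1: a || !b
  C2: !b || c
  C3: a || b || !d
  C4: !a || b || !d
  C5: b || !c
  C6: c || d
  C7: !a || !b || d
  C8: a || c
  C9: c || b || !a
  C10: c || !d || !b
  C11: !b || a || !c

1

There are 2^4 = 16 truth assignments over (a, b, c, d).
Check each against the 11 clauses (columns in the order a, b, c, d):
  F F F F  ✗ fails (c || d)
  F F F T  ✗ fails (a || b || !d)
  F F T F  ✗ fails (b || !c)
  F F T T  ✗ fails (a || b || !d)
  F T F F  ✗ fails (a || !b)
  F T F T  ✗ fails (a || !b)
  F T T F  ✗ fails (a || !b)
  F T T T  ✗ fails (a || !b)
  T F F F  ✗ fails (c || d)
  T F F T  ✗ fails (!a || b || !d)
  T F T F  ✗ fails (b || !c)
  T F T T  ✗ fails (!a || b || !d)
  T T F F  ✗ fails (!b || c)
  T T F T  ✗ fails (!b || c)
  T T T F  ✗ fails (!a || !b || d)
  T T T T  ✓ satisfies all
1 of the 16 rows is a model.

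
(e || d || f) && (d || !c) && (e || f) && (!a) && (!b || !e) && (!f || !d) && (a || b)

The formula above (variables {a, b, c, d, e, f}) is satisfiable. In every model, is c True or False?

Suppose c = true.
(d) alone gives d = true.
(!a) alone gives a = false.
(!f) alone gives f = false.
(e) alone gives e = true.
(!b) alone gives b = false.
That conflicts with the unit clause (b).
So every satisfying assignment has c = False.

False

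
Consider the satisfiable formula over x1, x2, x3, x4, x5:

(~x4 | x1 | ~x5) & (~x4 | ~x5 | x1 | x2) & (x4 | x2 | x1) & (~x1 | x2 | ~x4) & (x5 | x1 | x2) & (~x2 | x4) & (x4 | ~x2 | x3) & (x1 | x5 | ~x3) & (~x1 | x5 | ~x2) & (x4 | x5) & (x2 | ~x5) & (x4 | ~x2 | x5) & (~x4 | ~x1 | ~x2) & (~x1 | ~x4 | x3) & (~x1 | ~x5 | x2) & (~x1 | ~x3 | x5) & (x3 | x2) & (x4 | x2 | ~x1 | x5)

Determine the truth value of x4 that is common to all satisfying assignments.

Suppose x4 = 0.
Unit clause (~x2) forces x2 = 0.
Unit clause (x1) forces x1 = 1.
Unit clause (x5) forces x5 = 1.
But (~x5) is also a unit clause — contradiction.
So every satisfying assignment has x4 = True.

True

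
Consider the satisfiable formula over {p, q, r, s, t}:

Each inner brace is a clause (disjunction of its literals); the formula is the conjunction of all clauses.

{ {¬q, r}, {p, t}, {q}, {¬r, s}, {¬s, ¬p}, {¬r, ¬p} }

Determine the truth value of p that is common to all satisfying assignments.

False

Suppose p = True.
The clause (q) is unit, so q = True.
The clause (r) is unit, so r = True.
But (¬r) is also a unit clause — contradiction.
So every satisfying assignment has p = False.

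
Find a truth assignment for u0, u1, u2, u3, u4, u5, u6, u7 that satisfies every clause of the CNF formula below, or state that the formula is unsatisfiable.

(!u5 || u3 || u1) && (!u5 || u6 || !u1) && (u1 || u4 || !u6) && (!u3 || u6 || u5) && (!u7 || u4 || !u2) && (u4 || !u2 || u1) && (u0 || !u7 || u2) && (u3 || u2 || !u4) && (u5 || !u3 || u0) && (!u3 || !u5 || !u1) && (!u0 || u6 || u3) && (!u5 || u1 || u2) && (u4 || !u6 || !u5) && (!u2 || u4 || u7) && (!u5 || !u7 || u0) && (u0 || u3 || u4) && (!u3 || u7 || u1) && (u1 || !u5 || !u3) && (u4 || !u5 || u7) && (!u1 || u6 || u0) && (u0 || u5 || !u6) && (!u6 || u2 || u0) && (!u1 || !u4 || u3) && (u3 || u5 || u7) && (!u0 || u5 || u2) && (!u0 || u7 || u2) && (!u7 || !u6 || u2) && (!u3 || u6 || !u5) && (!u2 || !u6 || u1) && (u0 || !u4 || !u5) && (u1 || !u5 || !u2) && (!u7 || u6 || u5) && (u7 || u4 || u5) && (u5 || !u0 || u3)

Case u5 = false:
Case u3 = true:
(u6) alone gives u6 = true.
(u0) alone gives u0 = true.
(u2) alone gives u2 = true.
(u1) alone gives u1 = true.
Case u7 = true:
(u4) alone gives u4 = true.
All clauses are satisfied.

u0=true, u1=true, u2=true, u3=true, u4=true, u5=false, u6=true, u7=true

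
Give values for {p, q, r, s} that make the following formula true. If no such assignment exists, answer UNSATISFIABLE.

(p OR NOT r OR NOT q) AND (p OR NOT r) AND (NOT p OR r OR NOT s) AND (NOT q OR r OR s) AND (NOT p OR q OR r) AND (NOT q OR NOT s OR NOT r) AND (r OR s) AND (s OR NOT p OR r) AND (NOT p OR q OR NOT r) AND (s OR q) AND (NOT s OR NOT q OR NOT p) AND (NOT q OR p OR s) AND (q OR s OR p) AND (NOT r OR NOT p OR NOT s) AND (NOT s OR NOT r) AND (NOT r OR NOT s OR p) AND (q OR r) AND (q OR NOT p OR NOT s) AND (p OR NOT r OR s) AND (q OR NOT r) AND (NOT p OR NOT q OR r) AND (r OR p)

p=true,  q=true,  r=true,  s=false

Case p = true:
Case r = true:
The clause (q) is unit, so q = true.
The clause (NOT s) is unit, so s = false.
This assignment satisfies each clause.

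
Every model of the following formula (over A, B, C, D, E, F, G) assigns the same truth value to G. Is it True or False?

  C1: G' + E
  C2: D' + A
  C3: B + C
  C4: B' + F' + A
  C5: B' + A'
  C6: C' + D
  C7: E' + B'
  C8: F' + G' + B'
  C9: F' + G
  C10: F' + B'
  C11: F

Suppose G = 0.
(F') alone gives F = 0.
That conflicts with the unit clause (F).
So every satisfying assignment has G = True.

True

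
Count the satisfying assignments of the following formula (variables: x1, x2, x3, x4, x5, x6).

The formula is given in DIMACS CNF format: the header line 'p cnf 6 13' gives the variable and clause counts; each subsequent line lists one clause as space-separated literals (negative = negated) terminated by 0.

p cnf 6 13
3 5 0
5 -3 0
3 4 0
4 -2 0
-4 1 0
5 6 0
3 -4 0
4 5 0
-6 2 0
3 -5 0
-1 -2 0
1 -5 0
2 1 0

2

There are 2^6 = 64 truth assignments over (x1, x2, x3, x4, x5, x6).
Split on x1. With x1 = True, the clauses containing x1 are satisfied and ¬x1 drops from the rest; 2 of the 2^5 = 32 assignments to the other variables satisfy what remains.
With x1 = False, by the same count on the reduced clause set, 0 assignments work.
(One model: x1=T, x2=F, x3=T, x4=F, x5=T, x6=F.)
Total: 2 + 0 = 2.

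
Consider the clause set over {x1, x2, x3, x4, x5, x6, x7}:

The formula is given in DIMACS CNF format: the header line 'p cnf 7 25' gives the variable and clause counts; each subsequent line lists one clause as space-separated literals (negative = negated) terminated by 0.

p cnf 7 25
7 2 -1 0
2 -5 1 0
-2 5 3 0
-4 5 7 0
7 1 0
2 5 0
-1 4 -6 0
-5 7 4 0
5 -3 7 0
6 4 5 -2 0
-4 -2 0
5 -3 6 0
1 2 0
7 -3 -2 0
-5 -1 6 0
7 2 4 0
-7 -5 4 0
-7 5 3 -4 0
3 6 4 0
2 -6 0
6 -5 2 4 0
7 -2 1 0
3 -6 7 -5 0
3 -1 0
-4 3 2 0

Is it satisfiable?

Yes, satisfiable

Try x7 = True.
Try x2 = True.
Unit clause (¬x4) forces x4 = False.
Unit clause (¬x5) forces x5 = False.
Unit clause (x3) forces x3 = True.
Unit clause (x6) forces x6 = True.
Unit clause (¬x1) forces x1 = False.
This assignment satisfies each clause.
A satisfying assignment: x1 ↦ False, x2 ↦ True, x3 ↦ True, x4 ↦ False, x5 ↦ False, x6 ↦ True, x7 ↦ True.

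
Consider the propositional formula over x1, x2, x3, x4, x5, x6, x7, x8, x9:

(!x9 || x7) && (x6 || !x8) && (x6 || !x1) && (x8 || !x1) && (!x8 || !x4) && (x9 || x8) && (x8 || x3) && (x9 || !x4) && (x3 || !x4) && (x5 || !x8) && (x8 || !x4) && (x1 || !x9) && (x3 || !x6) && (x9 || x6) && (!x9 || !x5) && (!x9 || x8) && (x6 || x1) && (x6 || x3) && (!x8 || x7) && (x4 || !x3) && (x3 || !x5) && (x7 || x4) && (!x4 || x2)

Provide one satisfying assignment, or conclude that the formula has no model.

Branch on x9: set x9 = false.
From the singleton clause (x8), x8 = true.
From the singleton clause (x6), x6 = true.
From the singleton clause (!x4), x4 = false.
From the singleton clause (x5), x5 = true.
From the singleton clause (x3), x3 = true.
But (!x3) is also a unit clause — contradiction.
Undo x9 and try x9 = true.
From the singleton clause (x7), x7 = true.
From the singleton clause (x1), x1 = true.
From the singleton clause (x6), x6 = true.
From the singleton clause (x8), x8 = true.
From the singleton clause (!x4), x4 = false.
From the singleton clause (x5), x5 = true.
But (!x5) is also a unit clause — contradiction.
Neither x9 = true nor x9 = false works.

UNSATISFIABLE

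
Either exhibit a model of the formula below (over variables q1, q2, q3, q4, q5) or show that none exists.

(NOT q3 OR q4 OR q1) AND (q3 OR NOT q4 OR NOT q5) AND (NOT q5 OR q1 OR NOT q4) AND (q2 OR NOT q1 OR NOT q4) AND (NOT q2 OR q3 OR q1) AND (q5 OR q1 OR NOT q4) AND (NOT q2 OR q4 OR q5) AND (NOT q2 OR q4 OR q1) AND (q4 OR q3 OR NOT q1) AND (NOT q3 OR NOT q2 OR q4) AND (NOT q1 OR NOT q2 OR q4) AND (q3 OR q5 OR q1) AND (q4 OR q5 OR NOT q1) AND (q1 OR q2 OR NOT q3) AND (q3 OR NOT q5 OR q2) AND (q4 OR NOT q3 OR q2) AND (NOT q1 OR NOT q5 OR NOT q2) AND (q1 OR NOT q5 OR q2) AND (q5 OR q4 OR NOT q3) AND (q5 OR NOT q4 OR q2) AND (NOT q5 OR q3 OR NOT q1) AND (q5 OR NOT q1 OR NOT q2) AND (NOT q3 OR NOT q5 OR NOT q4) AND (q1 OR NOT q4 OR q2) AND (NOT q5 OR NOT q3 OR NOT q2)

Suppose q3 = false.
Suppose q4 = false.
From the singleton clause (NOT q1), q1 = false.
From the singleton clause (NOT q2), q2 = false.
From the singleton clause (q5), q5 = true.
That conflicts with the unit clause (NOT q5).
Undo q4 and try q4 = true.
From the singleton clause (NOT q5), q5 = false.
From the singleton clause (q1), q1 = true.
From the singleton clause (q2), q2 = true.
That conflicts with the unit clause (NOT q2).
Either choice for q4 ends in contradiction.
Undo q3 and try q3 = true.
Suppose q4 = true.
From the singleton clause (NOT q5), q5 = false.
From the singleton clause (q1), q1 = true.
From the singleton clause (q2), q2 = true.
That conflicts with the unit clause (NOT q2).
Undo q4 and try q4 = false.
From the singleton clause (q1), q1 = true.
From the singleton clause (NOT q2), q2 = false.
That conflicts with the unit clause (q2).
Either choice for q4 ends in contradiction.
Either choice for q3 ends in contradiction.

UNSATISFIABLE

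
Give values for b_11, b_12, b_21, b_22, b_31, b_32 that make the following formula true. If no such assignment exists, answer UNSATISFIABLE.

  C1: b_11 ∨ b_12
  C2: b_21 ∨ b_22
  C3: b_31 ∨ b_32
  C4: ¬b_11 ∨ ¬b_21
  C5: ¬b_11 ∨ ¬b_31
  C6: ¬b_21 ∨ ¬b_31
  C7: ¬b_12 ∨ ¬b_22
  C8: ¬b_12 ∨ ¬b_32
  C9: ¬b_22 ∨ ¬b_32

Suppose b_11 = True.
(¬b_21) alone gives b_21 = False.
(b_22) alone gives b_22 = True.
(¬b_31) alone gives b_31 = False.
(b_32) alone gives b_32 = True.
That conflicts with the unit clause (¬b_32).
Undo b_11 and try b_11 = False.
(b_12) alone gives b_12 = True.
(¬b_22) alone gives b_22 = False.
(b_21) alone gives b_21 = True.
(¬b_31) alone gives b_31 = False.
(b_32) alone gives b_32 = True.
That conflicts with the unit clause (¬b_32).
Neither b_11 = True nor b_11 = False works.

UNSATISFIABLE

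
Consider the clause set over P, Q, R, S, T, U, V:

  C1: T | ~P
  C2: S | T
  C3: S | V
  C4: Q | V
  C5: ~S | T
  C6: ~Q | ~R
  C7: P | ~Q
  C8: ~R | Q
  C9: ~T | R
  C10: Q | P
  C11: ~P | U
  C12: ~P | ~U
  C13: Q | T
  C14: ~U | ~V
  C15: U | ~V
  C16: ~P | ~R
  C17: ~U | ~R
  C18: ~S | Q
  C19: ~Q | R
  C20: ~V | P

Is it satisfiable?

Try T = 1.
(R) alone gives R = 1.
(~Q) alone gives Q = 0.
But (Q) is also a unit clause — contradiction.
Backtrack on T: now try T = 0.
(~P) alone gives P = 0.
(S) alone gives S = 1.
But (~S) is also a unit clause — contradiction.
Both values of T lead to a conflict.
No assignment satisfies every clause.

No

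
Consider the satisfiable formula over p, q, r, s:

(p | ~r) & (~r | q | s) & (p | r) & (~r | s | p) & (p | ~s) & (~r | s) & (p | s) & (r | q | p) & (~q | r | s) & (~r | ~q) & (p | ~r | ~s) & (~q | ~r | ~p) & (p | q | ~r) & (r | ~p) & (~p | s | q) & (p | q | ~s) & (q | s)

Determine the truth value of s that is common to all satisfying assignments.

Suppose s = 0.
From the singleton clause (~r), r = 0.
From the singleton clause (p), p = 1.
But (~p) is also a unit clause — contradiction.
So every satisfying assignment has s = True.

True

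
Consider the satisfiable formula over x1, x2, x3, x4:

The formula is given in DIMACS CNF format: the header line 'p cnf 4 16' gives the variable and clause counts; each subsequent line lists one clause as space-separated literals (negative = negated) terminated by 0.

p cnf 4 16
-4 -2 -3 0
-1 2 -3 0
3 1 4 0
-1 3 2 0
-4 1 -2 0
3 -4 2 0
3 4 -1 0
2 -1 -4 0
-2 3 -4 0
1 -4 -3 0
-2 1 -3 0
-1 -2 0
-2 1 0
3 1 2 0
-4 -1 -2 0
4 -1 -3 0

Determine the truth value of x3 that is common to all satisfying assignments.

True

Suppose x3 = False.
Case x1 = True:
From the singleton clause (x2), x2 = True.
Now (¬x2) is unsatisfied and unit — conflict.
Undo x1 and try x1 = False.
From the singleton clause (x4), x4 = True.
From the singleton clause (¬x2), x2 = False.
Now (x2) is unsatisfied and unit — conflict.
Either choice for x1 ends in contradiction.
So every satisfying assignment has x3 = True.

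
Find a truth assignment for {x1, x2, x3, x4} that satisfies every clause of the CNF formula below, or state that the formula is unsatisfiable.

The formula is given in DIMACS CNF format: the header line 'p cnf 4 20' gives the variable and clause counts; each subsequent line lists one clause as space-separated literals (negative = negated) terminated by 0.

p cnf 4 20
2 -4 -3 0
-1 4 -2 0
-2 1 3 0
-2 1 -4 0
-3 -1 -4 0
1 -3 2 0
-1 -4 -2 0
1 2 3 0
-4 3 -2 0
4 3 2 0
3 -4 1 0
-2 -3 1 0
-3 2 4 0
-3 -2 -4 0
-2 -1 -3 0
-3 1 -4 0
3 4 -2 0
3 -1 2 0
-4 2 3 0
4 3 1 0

UNSATISFIABLE

Branch on x2: set x2 = True.
Branch on x1: set x1 = False.
Unit clause (x3) forces x3 = True.
But (¬x3) is also a unit clause — contradiction.
That branch fails; take x1 = True instead.
Unit clause (x4) forces x4 = True.
But (¬x4) is also a unit clause — contradiction.
Either choice for x1 ends in contradiction.
That branch fails; take x2 = False instead.
Branch on x4: set x4 = False.
Unit clause (x3) forces x3 = True.
But (¬x3) is also a unit clause — contradiction.
That branch fails; take x4 = True instead.
Unit clause (¬x3) forces x3 = False.
But (x3) is also a unit clause — contradiction.
Either choice for x4 ends in contradiction.
Either choice for x2 ends in contradiction.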